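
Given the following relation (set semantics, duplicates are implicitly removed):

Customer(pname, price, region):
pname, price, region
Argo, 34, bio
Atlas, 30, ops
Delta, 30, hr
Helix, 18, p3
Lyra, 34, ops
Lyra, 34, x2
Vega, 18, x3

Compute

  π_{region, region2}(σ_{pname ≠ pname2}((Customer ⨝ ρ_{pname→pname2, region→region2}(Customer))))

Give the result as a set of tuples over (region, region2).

{(bio, ops), (bio, x2), (hr, ops), (ops, bio), (ops, hr), (p3, x3), (x2, bio), (x3, p3)}

ρ[pname→pname2, region→region2]: schema becomes (pname2, price, region2); tuples unchanged.
Customer ⋈ ρ_{pname→pname2, region→region2}(Customer) (natural join on price): {(Argo, 34, bio, Argo, bio), (Argo, 34, bio, Lyra, ops), (Argo, 34, bio, Lyra, x2), (Atlas, 30, ops, Atlas, ops), (Atlas, 30, ops, Delta, hr), (Delta, 30, hr, Atlas, ops), (Delta, 30, hr, Delta, hr), (Helix, 18, p3, Helix, p3), (Helix, 18, p3, Vega, x3), (Lyra, 34, ops, Argo, bio), (Lyra, 34, ops, Lyra, ops), (Lyra, 34, ops, Lyra, x2), (Lyra, 34, x2, Argo, bio), (Lyra, 34, x2, Lyra, ops), (Lyra, 34, x2, Lyra, x2), (Vega, 18, x3, Helix, p3), (Vega, 18, x3, Vega, x3)}
σ[pname ≠ pname2]: keep tuples satisfying pname ≠ pname2 → {(Argo, 34, bio, Lyra, ops), (Argo, 34, bio, Lyra, x2), (Atlas, 30, ops, Delta, hr), (Delta, 30, hr, Atlas, ops), (Helix, 18, p3, Vega, x3), (Lyra, 34, ops, Argo, bio), (Lyra, 34, x2, Argo, bio), (Vega, 18, x3, Helix, p3)}
Projecting to region, region2: {(bio, ops), (bio, x2), (hr, ops), (ops, bio), (ops, hr), (p3, x3), (x2, bio), (x3, p3)}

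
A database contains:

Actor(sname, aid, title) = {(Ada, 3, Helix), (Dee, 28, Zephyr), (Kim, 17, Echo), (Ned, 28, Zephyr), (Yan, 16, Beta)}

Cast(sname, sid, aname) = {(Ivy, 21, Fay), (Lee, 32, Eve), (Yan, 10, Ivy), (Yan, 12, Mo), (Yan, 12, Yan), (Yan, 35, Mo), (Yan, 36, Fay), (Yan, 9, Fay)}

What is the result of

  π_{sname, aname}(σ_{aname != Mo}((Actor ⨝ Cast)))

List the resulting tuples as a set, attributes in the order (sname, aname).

{(Yan, Fay), (Yan, Ivy), (Yan, Yan)}

Natural join on sname: {(Yan, 16, Beta, 10, Ivy), (Yan, 16, Beta, 12, Mo), (Yan, 16, Beta, 12, Yan), (Yan, 16, Beta, 35, Mo), (Yan, 16, Beta, 36, Fay), (Yan, 16, Beta, 9, Fay)}
σ[aname != Mo]: keep tuples satisfying aname != Mo → {(Yan, 16, Beta, 10, Ivy), (Yan, 16, Beta, 12, Yan), (Yan, 16, Beta, 36, Fay), (Yan, 16, Beta, 9, Fay)}
Projecting to sname, aname (1 duplicate(s) eliminated): {(Yan, Fay), (Yan, Ivy), (Yan, Yan)}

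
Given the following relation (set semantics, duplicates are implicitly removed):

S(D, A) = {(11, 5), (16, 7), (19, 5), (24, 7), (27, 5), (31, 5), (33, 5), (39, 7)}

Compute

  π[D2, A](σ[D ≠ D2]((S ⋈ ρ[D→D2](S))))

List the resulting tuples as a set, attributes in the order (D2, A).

ρ[D→D2]: schema becomes (D2, A); tuples unchanged.
Natural join on A: {(11, 5, 11), (11, 5, 19), (11, 5, 27), (11, 5, 31), (11, 5, 33), (16, 7, 16), (16, 7, 24), (16, 7, 39), (19, 5, 11), (19, 5, 19), (19, 5, 27), (19, 5, 31), (19, 5, 33), (24, 7, 16), (24, 7, 24), (24, 7, 39), (27, 5, 11), (27, 5, 19), (27, 5, 27), (27, 5, 31), (27, 5, 33), (31, 5, 11), (31, 5, 19), (31, 5, 27), (31, 5, 31), (31, 5, 33), (33, 5, 11), (33, 5, 19), (33, 5, 27), (33, 5, 31), (33, 5, 33), (39, 7, 16), (39, 7, 24), (39, 7, 39)}
Filtering on D ≠ D2 leaves {(11, 5, 19), (11, 5, 27), (11, 5, 31), (11, 5, 33), (16, 7, 24), (16, 7, 39), (19, 5, 11), (19, 5, 27), (19, 5, 31), (19, 5, 33), (24, 7, 16), (24, 7, 39), (27, 5, 11), (27, 5, 19), (27, 5, 31), (27, 5, 33), (31, 5, 11), (31, 5, 19), (31, 5, 27), (31, 5, 33), (33, 5, 11), (33, 5, 19), (33, 5, 27), (33, 5, 31), (39, 7, 16), (39, 7, 24)}.
π_{D2, A} gives {(11, 5), (16, 7), (19, 5), (24, 7), (27, 5), (31, 5), (33, 5), (39, 7)} (18 duplicate(s) eliminated).

{(11, 5), (16, 7), (19, 5), (24, 7), (27, 5), (31, 5), (33, 5), (39, 7)}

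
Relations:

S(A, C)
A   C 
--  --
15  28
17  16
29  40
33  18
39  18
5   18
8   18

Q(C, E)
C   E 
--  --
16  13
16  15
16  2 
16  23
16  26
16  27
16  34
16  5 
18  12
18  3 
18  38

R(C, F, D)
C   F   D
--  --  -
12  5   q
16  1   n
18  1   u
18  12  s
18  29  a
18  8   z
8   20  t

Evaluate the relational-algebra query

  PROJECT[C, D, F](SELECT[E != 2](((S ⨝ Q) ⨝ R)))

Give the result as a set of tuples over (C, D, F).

{(16, n, 1), (18, a, 29), (18, s, 12), (18, u, 1), (18, z, 8)}

Joining S and Q on C yields {(17, 16, 13), (17, 16, 15), (17, 16, 2), (17, 16, 23), (17, 16, 26), (17, 16, 27), (17, 16, 34), (17, 16, 5), (33, 18, 12), (33, 18, 3), (33, 18, 38), (39, 18, 12), (39, 18, 3), (39, 18, 38), (5, 18, 12), (5, 18, 3), (5, 18, 38), (8, 18, 12), (8, 18, 3), (8, 18, 38)}.
Joining (S ⨝ Q) and R on C yields {(17, 16, 13, 1, n), (17, 16, 15, 1, n), (17, 16, 2, 1, n), (17, 16, 23, 1, n), (17, 16, 26, 1, n), (17, 16, 27, 1, n), (17, 16, 34, 1, n), (17, 16, 5, 1, n), (33, 18, 12, 1, u), (33, 18, 12, 12, s), (33, 18, 12, 29, a), (33, 18, 12, 8, z), (33, 18, 3, 1, u), (33, 18, 3, 12, s), (33, 18, 3, 29, a), (33, 18, 3, 8, z), (33, 18, 38, 1, u), (33, 18, 38, 12, s), (33, 18, 38, 29, a), (33, 18, 38, 8, z), (39, 18, 12, 1, u), (39, 18, 12, 12, s), (39, 18, 12, 29, a), (39, 18, 12, 8, z), (39, 18, 3, 1, u), (39, 18, 3, 12, s), (39, 18, 3, 29, a), (39, 18, 3, 8, z), (39, 18, 38, 1, u), (39, 18, 38, 12, s), (39, 18, 38, 29, a), (39, 18, 38, 8, z), (5, 18, 12, 1, u), (5, 18, 12, 12, s), (5, 18, 12, 29, a), (5, 18, 12, 8, z), (5, 18, 3, 1, u), (5, 18, 3, 12, s), (5, 18, 3, 29, a), (5, 18, 3, 8, z), (5, 18, 38, 1, u), (5, 18, 38, 12, s), (5, 18, 38, 29, a), (5, 18, 38, 8, z), (8, 18, 12, 1, u), (8, 18, 12, 12, s), (8, 18, 12, 29, a), (8, 18, 12, 8, z), (8, 18, 3, 1, u), (8, 18, 3, 12, s), (8, 18, 3, 29, a), (8, 18, 3, 8, z), (8, 18, 38, 1, u), (8, 18, 38, 12, s), (8, 18, 38, 29, a), (8, 18, 38, 8, z)}.
Selection E != 2: {(17, 16, 13, 1, n), (17, 16, 15, 1, n), (17, 16, 23, 1, n), (17, 16, 26, 1, n), (17, 16, 27, 1, n), (17, 16, 34, 1, n), (17, 16, 5, 1, n), (33, 18, 12, 1, u), (33, 18, 12, 12, s), (33, 18, 12, 29, a), (33, 18, 12, 8, z), (33, 18, 3, 1, u), (33, 18, 3, 12, s), (33, 18, 3, 29, a), (33, 18, 3, 8, z), (33, 18, 38, 1, u), (33, 18, 38, 12, s), (33, 18, 38, 29, a), (33, 18, 38, 8, z), (39, 18, 12, 1, u), (39, 18, 12, 12, s), (39, 18, 12, 29, a), (39, 18, 12, 8, z), (39, 18, 3, 1, u), (39, 18, 3, 12, s), (39, 18, 3, 29, a), (39, 18, 3, 8, z), (39, 18, 38, 1, u), (39, 18, 38, 12, s), (39, 18, 38, 29, a), (39, 18, 38, 8, z), (5, 18, 12, 1, u), (5, 18, 12, 12, s), (5, 18, 12, 29, a), (5, 18, 12, 8, z), (5, 18, 3, 1, u), (5, 18, 3, 12, s), (5, 18, 3, 29, a), (5, 18, 3, 8, z), (5, 18, 38, 1, u), (5, 18, 38, 12, s), (5, 18, 38, 29, a), (5, 18, 38, 8, z), (8, 18, 12, 1, u), (8, 18, 12, 12, s), (8, 18, 12, 29, a), (8, 18, 12, 8, z), (8, 18, 3, 1, u), (8, 18, 3, 12, s), (8, 18, 3, 29, a), (8, 18, 3, 8, z), (8, 18, 38, 1, u), (8, 18, 38, 12, s), (8, 18, 38, 29, a), (8, 18, 38, 8, z)}
π_{C, D, F} gives {(16, n, 1), (18, a, 29), (18, s, 12), (18, u, 1), (18, z, 8)} (50 duplicate(s) eliminated).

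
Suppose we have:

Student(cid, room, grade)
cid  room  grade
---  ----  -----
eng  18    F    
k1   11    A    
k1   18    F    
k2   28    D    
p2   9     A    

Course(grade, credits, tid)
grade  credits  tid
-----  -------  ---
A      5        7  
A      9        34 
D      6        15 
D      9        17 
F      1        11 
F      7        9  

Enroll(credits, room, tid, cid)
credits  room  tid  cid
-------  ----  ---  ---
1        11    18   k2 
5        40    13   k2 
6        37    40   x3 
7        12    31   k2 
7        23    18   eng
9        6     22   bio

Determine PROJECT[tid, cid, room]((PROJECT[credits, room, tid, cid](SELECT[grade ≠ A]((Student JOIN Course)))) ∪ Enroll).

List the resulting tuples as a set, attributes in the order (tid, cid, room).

{(11, eng, 18), (11, k1, 18), (13, k2, 40), (15, k2, 28), (17, k2, 28), (18, eng, 23), (18, k2, 11), (22, bio, 6), (31, k2, 12), (40, x3, 37), (9, eng, 18), (9, k1, 18)}

Student ⋈ Course (natural join on grade): {(eng, 18, F, 1, 11), (eng, 18, F, 7, 9), (k1, 11, A, 5, 7), (k1, 11, A, 9, 34), (k1, 18, F, 1, 11), (k1, 18, F, 7, 9), (k2, 28, D, 6, 15), (k2, 28, D, 9, 17), (p2, 9, A, 5, 7), (p2, 9, A, 9, 34)}
Filtering on grade ≠ A leaves {(eng, 18, F, 1, 11), (eng, 18, F, 7, 9), (k1, 18, F, 1, 11), (k1, 18, F, 7, 9), (k2, 28, D, 6, 15), (k2, 28, D, 9, 17)}.
Keep only column(s) credits, room, tid, cid: {(1, 18, 11, eng), (1, 18, 11, k1), (6, 28, 15, k2), (7, 18, 9, eng), (7, 18, 9, k1), (9, 28, 17, k2)}
Set union of the two operands is {(1, 11, 18, k2), (1, 18, 11, eng), (1, 18, 11, k1), (5, 40, 13, k2), (6, 28, 15, k2), (6, 37, 40, x3), (7, 12, 31, k2), (7, 18, 9, eng), (7, 18, 9, k1), (7, 23, 18, eng), (9, 28, 17, k2), (9, 6, 22, bio)}.
Keep only column(s) tid, cid, room: {(11, eng, 18), (11, k1, 18), (13, k2, 40), (15, k2, 28), (17, k2, 28), (18, eng, 23), (18, k2, 11), (22, bio, 6), (31, k2, 12), (40, x3, 37), (9, eng, 18), (9, k1, 18)}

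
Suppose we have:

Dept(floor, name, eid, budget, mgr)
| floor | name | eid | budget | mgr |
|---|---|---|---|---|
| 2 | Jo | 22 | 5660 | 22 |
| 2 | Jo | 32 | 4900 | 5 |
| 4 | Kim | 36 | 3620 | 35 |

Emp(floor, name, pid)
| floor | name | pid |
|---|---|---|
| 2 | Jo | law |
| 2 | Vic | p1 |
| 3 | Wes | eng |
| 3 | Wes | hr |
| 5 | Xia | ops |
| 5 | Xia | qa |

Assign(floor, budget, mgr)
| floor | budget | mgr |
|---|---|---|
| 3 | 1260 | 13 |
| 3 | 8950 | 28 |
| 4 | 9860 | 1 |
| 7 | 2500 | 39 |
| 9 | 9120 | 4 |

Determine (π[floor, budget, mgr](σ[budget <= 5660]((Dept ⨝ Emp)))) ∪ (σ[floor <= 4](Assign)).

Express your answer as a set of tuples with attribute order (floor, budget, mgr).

Joining Dept and Emp on floor, name yields {(2, Jo, 22, 5660, 22, law), (2, Jo, 32, 4900, 5, law)}.
Apply σ_{budget <= 5660}; surviving tuples: {(2, Jo, 22, 5660, 22, law), (2, Jo, 32, 4900, 5, law)}
Keep only column(s) floor, budget, mgr: {(2, 4900, 5), (2, 5660, 22)}
Apply σ_{floor <= 4}; surviving tuples: {(3, 1260, 13), (3, 8950, 28), (4, 9860, 1)}
Taking the union: {(2, 4900, 5), (2, 5660, 22), (3, 1260, 13), (3, 8950, 28), (4, 9860, 1)}

{(2, 4900, 5), (2, 5660, 22), (3, 1260, 13), (3, 8950, 28), (4, 9860, 1)}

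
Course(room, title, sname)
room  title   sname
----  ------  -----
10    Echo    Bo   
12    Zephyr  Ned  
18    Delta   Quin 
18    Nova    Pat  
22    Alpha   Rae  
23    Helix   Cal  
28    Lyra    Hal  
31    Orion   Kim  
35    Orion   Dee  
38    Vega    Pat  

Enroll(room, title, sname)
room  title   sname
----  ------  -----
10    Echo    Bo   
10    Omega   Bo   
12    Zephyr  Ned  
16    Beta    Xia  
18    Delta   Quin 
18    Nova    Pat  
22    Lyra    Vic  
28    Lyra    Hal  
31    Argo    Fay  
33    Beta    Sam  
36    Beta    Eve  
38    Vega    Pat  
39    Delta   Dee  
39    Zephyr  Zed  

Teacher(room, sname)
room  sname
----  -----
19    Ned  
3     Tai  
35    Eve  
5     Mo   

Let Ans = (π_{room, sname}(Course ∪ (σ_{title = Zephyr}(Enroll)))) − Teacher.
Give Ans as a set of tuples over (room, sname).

{(10, Bo), (12, Ned), (18, Pat), (18, Quin), (22, Rae), (23, Cal), (28, Hal), (31, Kim), (35, Dee), (38, Pat), (39, Zed)}

σ[title = Zephyr]: keep tuples satisfying title = Zephyr → {(12, Zephyr, Ned), (39, Zephyr, Zed)}
Taking the union: {(10, Echo, Bo), (12, Zephyr, Ned), (18, Delta, Quin), (18, Nova, Pat), (22, Alpha, Rae), (23, Helix, Cal), (28, Lyra, Hal), (31, Orion, Kim), (35, Orion, Dee), (38, Vega, Pat), (39, Zephyr, Zed)}
π[room, sname]: project onto (room, sname) → {(10, Bo), (12, Ned), (18, Pat), (18, Quin), (22, Rae), (23, Cal), (28, Hal), (31, Kim), (35, Dee), (38, Pat), (39, Zed)}
Taking the difference: {(10, Bo), (12, Ned), (18, Pat), (18, Quin), (22, Rae), (23, Cal), (28, Hal), (31, Kim), (35, Dee), (38, Pat), (39, Zed)}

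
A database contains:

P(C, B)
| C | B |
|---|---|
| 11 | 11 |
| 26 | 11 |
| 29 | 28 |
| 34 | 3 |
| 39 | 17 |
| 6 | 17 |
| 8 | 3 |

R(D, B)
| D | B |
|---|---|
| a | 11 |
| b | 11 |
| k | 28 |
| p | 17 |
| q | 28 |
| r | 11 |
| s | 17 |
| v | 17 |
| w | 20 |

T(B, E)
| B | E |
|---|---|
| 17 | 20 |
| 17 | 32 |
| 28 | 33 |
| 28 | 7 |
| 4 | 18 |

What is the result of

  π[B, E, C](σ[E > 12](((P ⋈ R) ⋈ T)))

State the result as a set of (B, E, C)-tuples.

{(17, 20, 39), (17, 20, 6), (17, 32, 39), (17, 32, 6), (28, 33, 29)}

Natural join on B: {(11, 11, a), (11, 11, b), (11, 11, r), (26, 11, a), (26, 11, b), (26, 11, r), (29, 28, k), (29, 28, q), (39, 17, p), (39, 17, s), (39, 17, v), (6, 17, p), (6, 17, s), (6, 17, v)}
Natural join on B: {(29, 28, k, 33), (29, 28, k, 7), (29, 28, q, 33), (29, 28, q, 7), (39, 17, p, 20), (39, 17, p, 32), (39, 17, s, 20), (39, 17, s, 32), (39, 17, v, 20), (39, 17, v, 32), (6, 17, p, 20), (6, 17, p, 32), (6, 17, s, 20), (6, 17, s, 32), (6, 17, v, 20), (6, 17, v, 32)}
Selection E > 12: {(29, 28, k, 33), (29, 28, q, 33), (39, 17, p, 20), (39, 17, p, 32), (39, 17, s, 20), (39, 17, s, 32), (39, 17, v, 20), (39, 17, v, 32), (6, 17, p, 20), (6, 17, p, 32), (6, 17, s, 20), (6, 17, s, 32), (6, 17, v, 20), (6, 17, v, 32)}
Projecting to B, E, C (9 duplicate(s) eliminated): {(17, 20, 39), (17, 20, 6), (17, 32, 39), (17, 32, 6), (28, 33, 29)}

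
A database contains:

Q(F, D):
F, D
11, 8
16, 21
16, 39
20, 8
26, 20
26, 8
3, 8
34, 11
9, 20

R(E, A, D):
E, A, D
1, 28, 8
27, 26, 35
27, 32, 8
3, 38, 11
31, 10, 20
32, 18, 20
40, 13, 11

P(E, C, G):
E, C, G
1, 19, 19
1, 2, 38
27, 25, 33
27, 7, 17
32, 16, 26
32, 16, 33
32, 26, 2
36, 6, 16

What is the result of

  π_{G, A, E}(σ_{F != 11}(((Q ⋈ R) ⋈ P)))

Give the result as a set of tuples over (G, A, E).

{(17, 32, 27), (19, 28, 1), (2, 18, 32), (26, 18, 32), (33, 18, 32), (33, 32, 27), (38, 28, 1)}

Natural join on D: {(11, 8, 1, 28), (11, 8, 27, 32), (20, 8, 1, 28), (20, 8, 27, 32), (26, 20, 31, 10), (26, 20, 32, 18), (26, 8, 1, 28), (26, 8, 27, 32), (3, 8, 1, 28), (3, 8, 27, 32), (34, 11, 3, 38), (34, 11, 40, 13), (9, 20, 31, 10), (9, 20, 32, 18)}
Natural join on E: {(11, 8, 1, 28, 19, 19), (11, 8, 1, 28, 2, 38), (11, 8, 27, 32, 25, 33), (11, 8, 27, 32, 7, 17), (20, 8, 1, 28, 19, 19), (20, 8, 1, 28, 2, 38), (20, 8, 27, 32, 25, 33), (20, 8, 27, 32, 7, 17), (26, 20, 32, 18, 16, 26), (26, 20, 32, 18, 16, 33), (26, 20, 32, 18, 26, 2), (26, 8, 1, 28, 19, 19), (26, 8, 1, 28, 2, 38), (26, 8, 27, 32, 25, 33), (26, 8, 27, 32, 7, 17), (3, 8, 1, 28, 19, 19), (3, 8, 1, 28, 2, 38), (3, 8, 27, 32, 25, 33), (3, 8, 27, 32, 7, 17), (9, 20, 32, 18, 16, 26), (9, 20, 32, 18, 16, 33), (9, 20, 32, 18, 26, 2)}
Selection F != 11: {(20, 8, 1, 28, 19, 19), (20, 8, 1, 28, 2, 38), (20, 8, 27, 32, 25, 33), (20, 8, 27, 32, 7, 17), (26, 20, 32, 18, 16, 26), (26, 20, 32, 18, 16, 33), (26, 20, 32, 18, 26, 2), (26, 8, 1, 28, 19, 19), (26, 8, 1, 28, 2, 38), (26, 8, 27, 32, 25, 33), (26, 8, 27, 32, 7, 17), (3, 8, 1, 28, 19, 19), (3, 8, 1, 28, 2, 38), (3, 8, 27, 32, 25, 33), (3, 8, 27, 32, 7, 17), (9, 20, 32, 18, 16, 26), (9, 20, 32, 18, 16, 33), (9, 20, 32, 18, 26, 2)}
Projecting to G, A, E (11 duplicate(s) eliminated): {(17, 32, 27), (19, 28, 1), (2, 18, 32), (26, 18, 32), (33, 18, 32), (33, 32, 27), (38, 28, 1)}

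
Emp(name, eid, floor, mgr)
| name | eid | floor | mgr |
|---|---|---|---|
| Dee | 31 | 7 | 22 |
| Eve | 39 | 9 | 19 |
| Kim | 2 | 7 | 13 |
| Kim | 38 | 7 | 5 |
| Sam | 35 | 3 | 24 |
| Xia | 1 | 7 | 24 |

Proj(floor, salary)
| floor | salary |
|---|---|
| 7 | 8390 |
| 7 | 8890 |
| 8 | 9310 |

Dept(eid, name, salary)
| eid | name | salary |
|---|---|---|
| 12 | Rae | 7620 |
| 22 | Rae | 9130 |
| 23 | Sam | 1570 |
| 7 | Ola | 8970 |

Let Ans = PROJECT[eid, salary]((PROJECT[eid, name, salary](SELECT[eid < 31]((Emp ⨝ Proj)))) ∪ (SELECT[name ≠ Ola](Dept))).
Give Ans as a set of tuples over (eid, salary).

{(1, 8390), (1, 8890), (12, 7620), (2, 8390), (2, 8890), (22, 9130), (23, 1570)}

Joining Emp and Proj on floor yields {(Dee, 31, 7, 22, 8390), (Dee, 31, 7, 22, 8890), (Kim, 2, 7, 13, 8390), (Kim, 2, 7, 13, 8890), (Kim, 38, 7, 5, 8390), (Kim, 38, 7, 5, 8890), (Xia, 1, 7, 24, 8390), (Xia, 1, 7, 24, 8890)}.
Apply σ_{eid < 31}; surviving tuples: {(Kim, 2, 7, 13, 8390), (Kim, 2, 7, 13, 8890), (Xia, 1, 7, 24, 8390), (Xia, 1, 7, 24, 8890)}
Projecting to eid, name, salary: {(1, Xia, 8390), (1, Xia, 8890), (2, Kim, 8390), (2, Kim, 8890)}
Apply σ_{name ≠ Ola}; surviving tuples: {(12, Rae, 7620), (22, Rae, 9130), (23, Sam, 1570)}
Taking the union: {(1, Xia, 8390), (1, Xia, 8890), (12, Rae, 7620), (2, Kim, 8390), (2, Kim, 8890), (22, Rae, 9130), (23, Sam, 1570)}
Projecting to eid, salary: {(1, 8390), (1, 8890), (12, 7620), (2, 8390), (2, 8890), (22, 9130), (23, 1570)}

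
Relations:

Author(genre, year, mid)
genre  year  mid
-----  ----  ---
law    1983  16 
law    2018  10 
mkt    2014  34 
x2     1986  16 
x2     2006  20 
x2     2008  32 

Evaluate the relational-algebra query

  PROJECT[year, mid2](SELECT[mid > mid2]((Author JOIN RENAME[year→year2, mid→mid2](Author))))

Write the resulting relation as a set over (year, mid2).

{(1983, 10), (2006, 16), (2008, 16), (2008, 20)}

ρ[year→year2, mid→mid2]: schema becomes (genre, year2, mid2); tuples unchanged.
Author ⋈ RENAME[year→year2, mid→mid2](Author) (natural join on genre): {(law, 1983, 16, 1983, 16), (law, 1983, 16, 2018, 10), (law, 2018, 10, 1983, 16), (law, 2018, 10, 2018, 10), (mkt, 2014, 34, 2014, 34), (x2, 1986, 16, 1986, 16), (x2, 1986, 16, 2006, 20), (x2, 1986, 16, 2008, 32), (x2, 2006, 20, 1986, 16), (x2, 2006, 20, 2006, 20), (x2, 2006, 20, 2008, 32), (x2, 2008, 32, 1986, 16), (x2, 2008, 32, 2006, 20), (x2, 2008, 32, 2008, 32)}
Filtering on mid > mid2 leaves {(law, 1983, 16, 2018, 10), (x2, 2006, 20, 1986, 16), (x2, 2008, 32, 1986, 16), (x2, 2008, 32, 2006, 20)}.
Keep only column(s) year, mid2: {(1983, 10), (2006, 16), (2008, 16), (2008, 20)}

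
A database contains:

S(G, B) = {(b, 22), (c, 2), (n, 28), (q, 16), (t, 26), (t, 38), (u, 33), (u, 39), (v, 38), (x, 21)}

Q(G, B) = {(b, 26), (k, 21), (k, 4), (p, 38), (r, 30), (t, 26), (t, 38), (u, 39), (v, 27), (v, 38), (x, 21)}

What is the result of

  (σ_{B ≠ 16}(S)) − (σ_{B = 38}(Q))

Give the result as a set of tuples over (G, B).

{(b, 22), (c, 2), (n, 28), (t, 26), (u, 33), (u, 39), (x, 21)}

σ[B ≠ 16]: keep tuples satisfying B ≠ 16 → {(b, 22), (c, 2), (n, 28), (t, 26), (t, 38), (u, 33), (u, 39), (v, 38), (x, 21)}
σ[B = 38]: keep tuples satisfying B = 38 → {(p, 38), (t, 38), (v, 38)}
Taking the difference: {(b, 22), (c, 2), (n, 28), (t, 26), (u, 33), (u, 39), (x, 21)}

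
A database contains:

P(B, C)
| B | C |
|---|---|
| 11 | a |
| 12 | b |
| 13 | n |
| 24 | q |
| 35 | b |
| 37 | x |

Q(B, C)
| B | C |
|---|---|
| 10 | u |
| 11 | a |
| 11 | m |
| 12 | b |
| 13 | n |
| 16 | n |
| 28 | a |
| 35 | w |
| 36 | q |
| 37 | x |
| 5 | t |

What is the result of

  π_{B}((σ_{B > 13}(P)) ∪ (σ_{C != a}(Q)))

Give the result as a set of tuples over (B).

{10, 11, 12, 13, 16, 24, 35, 36, 37, 5}

Apply σ_{B > 13}; surviving tuples: {(24, q), (35, b), (37, x)}
Apply σ_{C != a}; surviving tuples: {(10, u), (11, m), (12, b), (13, n), (16, n), (35, w), (36, q), (37, x), (5, t)}
Set union of the two operands is {(10, u), (11, m), (12, b), (13, n), (16, n), (24, q), (35, b), (35, w), (36, q), (37, x), (5, t)}.
π[B]: project onto (B) (1 duplicate(s) eliminated) → {10, 11, 12, 13, 16, 24, 35, 36, 37, 5}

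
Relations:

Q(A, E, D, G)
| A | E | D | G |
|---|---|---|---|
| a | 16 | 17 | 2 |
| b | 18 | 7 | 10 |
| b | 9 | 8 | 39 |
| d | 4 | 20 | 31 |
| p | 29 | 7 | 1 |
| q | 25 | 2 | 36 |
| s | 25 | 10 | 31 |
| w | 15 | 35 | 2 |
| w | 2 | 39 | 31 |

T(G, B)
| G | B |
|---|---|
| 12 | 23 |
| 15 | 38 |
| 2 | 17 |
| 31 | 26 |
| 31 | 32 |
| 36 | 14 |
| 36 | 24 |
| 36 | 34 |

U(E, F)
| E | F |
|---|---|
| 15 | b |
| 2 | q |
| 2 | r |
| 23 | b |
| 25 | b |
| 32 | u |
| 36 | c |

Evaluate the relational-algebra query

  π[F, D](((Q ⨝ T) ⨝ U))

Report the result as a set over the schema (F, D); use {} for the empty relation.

{(b, 10), (b, 2), (b, 35), (q, 39), (r, 39)}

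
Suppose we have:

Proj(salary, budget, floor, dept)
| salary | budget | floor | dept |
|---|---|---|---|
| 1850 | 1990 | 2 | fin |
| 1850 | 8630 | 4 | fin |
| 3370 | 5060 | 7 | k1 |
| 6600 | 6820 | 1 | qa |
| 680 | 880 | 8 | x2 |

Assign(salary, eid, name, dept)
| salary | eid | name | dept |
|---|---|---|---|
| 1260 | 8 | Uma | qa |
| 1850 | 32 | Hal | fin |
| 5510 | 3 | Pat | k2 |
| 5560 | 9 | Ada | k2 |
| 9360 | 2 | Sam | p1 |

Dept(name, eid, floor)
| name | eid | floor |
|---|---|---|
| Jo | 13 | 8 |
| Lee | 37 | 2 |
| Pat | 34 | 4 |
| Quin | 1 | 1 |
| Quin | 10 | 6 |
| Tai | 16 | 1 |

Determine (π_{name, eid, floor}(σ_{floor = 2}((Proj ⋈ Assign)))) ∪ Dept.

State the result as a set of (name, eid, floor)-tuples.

Natural join on salary, dept: {(1850, 1990, 2, fin, 32, Hal), (1850, 8630, 4, fin, 32, Hal)}
Selection floor = 2: {(1850, 1990, 2, fin, 32, Hal)}
Keep only column(s) name, eid, floor: {(Hal, 32, 2)}
Set union of the two operands is {(Hal, 32, 2), (Jo, 13, 8), (Lee, 37, 2), (Pat, 34, 4), (Quin, 1, 1), (Quin, 10, 6), (Tai, 16, 1)}.

{(Hal, 32, 2), (Jo, 13, 8), (Lee, 37, 2), (Pat, 34, 4), (Quin, 1, 1), (Quin, 10, 6), (Tai, 16, 1)}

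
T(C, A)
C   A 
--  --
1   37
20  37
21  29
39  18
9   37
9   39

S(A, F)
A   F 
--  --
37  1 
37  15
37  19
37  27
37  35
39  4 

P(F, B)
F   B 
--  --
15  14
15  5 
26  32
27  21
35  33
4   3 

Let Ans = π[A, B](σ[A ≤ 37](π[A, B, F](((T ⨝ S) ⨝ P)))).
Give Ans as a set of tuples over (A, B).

{(37, 14), (37, 21), (37, 33), (37, 5)}

Joining T and S on A yields {(1, 37, 1), (1, 37, 15), (1, 37, 19), (1, 37, 27), (1, 37, 35), (20, 37, 1), (20, 37, 15), (20, 37, 19), (20, 37, 27), (20, 37, 35), (9, 37, 1), (9, 37, 15), (9, 37, 19), (9, 37, 27), (9, 37, 35), (9, 39, 4)}.
Joining (T ⨝ S) and P on F yields {(1, 37, 15, 14), (1, 37, 15, 5), (1, 37, 27, 21), (1, 37, 35, 33), (20, 37, 15, 14), (20, 37, 15, 5), (20, 37, 27, 21), (20, 37, 35, 33), (9, 37, 15, 14), (9, 37, 15, 5), (9, 37, 27, 21), (9, 37, 35, 33), (9, 39, 4, 3)}.
π[A, B, F]: project onto (A, B, F) (8 duplicate(s) eliminated) → {(37, 14, 15), (37, 21, 27), (37, 33, 35), (37, 5, 15), (39, 3, 4)}
Filtering on A ≤ 37 leaves {(37, 14, 15), (37, 21, 27), (37, 33, 35), (37, 5, 15)}.
π[A, B]: project onto (A, B) → {(37, 14), (37, 21), (37, 33), (37, 5)}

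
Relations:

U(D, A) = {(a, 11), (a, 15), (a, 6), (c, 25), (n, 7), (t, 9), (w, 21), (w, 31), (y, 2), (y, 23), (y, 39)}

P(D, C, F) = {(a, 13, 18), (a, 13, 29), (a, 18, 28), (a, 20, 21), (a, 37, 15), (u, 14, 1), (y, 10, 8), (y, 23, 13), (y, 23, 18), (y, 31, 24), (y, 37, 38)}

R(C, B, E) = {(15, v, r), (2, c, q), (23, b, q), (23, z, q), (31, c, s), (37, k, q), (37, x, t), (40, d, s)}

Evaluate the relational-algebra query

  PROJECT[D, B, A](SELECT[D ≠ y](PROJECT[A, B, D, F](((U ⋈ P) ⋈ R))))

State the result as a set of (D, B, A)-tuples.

{(a, k, 11), (a, k, 15), (a, k, 6), (a, x, 11), (a, x, 15), (a, x, 6)}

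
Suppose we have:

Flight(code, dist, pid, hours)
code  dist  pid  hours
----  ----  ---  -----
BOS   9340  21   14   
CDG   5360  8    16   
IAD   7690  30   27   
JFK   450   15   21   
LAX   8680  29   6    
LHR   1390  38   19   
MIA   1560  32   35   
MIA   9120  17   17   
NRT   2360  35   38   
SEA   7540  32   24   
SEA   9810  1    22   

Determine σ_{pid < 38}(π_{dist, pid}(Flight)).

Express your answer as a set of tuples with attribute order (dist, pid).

{(1560, 32), (2360, 35), (450, 15), (5360, 8), (7540, 32), (7690, 30), (8680, 29), (9120, 17), (9340, 21), (9810, 1)}

π[dist, pid]: project onto (dist, pid) → {(1390, 38), (1560, 32), (2360, 35), (450, 15), (5360, 8), (7540, 32), (7690, 30), (8680, 29), (9120, 17), (9340, 21), (9810, 1)}
Apply σ_{pid < 38}; surviving tuples: {(1560, 32), (2360, 35), (450, 15), (5360, 8), (7540, 32), (7690, 30), (8680, 29), (9120, 17), (9340, 21), (9810, 1)}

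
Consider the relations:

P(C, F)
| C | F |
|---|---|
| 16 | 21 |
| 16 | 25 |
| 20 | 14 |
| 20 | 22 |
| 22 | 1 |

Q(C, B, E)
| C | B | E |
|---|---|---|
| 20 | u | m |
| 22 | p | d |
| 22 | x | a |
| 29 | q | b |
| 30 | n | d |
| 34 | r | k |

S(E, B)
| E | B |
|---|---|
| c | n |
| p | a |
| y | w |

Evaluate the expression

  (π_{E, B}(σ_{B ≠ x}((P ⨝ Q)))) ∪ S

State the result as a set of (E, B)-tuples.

{(c, n), (d, p), (m, u), (p, a), (y, w)}

P ⋈ Q (natural join on C): {(20, 14, u, m), (20, 22, u, m), (22, 1, p, d), (22, 1, x, a)}
Apply σ_{B ≠ x}; surviving tuples: {(20, 14, u, m), (20, 22, u, m), (22, 1, p, d)}
π_{E, B} gives {(d, p), (m, u)} (1 duplicate(s) eliminated).
Set union of the two operands is {(c, n), (d, p), (m, u), (p, a), (y, w)}.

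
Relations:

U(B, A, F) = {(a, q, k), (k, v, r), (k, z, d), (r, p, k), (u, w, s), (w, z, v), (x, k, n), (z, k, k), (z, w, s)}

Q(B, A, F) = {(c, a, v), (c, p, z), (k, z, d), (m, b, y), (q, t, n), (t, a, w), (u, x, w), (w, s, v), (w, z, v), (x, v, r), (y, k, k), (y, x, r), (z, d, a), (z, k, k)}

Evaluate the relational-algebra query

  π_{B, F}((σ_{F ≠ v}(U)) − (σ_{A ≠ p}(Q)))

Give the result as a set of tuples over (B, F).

{(a, k), (k, r), (r, k), (u, s), (x, n), (z, s)}

Filtering on F ≠ v leaves {(a, q, k), (k, v, r), (k, z, d), (r, p, k), (u, w, s), (x, k, n), (z, k, k), (z, w, s)}.
Filtering on A ≠ p leaves {(c, a, v), (k, z, d), (m, b, y), (q, t, n), (t, a, w), (u, x, w), (w, s, v), (w, z, v), (x, v, r), (y, k, k), (y, x, r), (z, d, a), (z, k, k)}.
Taking the difference: {(a, q, k), (k, v, r), (r, p, k), (u, w, s), (x, k, n), (z, w, s)}
Keep only column(s) B, F: {(a, k), (k, r), (r, k), (u, s), (x, n), (z, s)}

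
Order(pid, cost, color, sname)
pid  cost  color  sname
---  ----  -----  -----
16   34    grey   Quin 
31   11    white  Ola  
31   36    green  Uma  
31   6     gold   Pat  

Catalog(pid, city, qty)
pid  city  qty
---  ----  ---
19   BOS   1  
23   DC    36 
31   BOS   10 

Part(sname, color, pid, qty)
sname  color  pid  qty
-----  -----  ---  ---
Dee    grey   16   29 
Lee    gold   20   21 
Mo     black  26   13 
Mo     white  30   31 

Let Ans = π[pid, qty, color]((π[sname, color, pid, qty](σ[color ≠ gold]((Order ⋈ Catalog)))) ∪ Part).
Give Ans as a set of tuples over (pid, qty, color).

{(16, 29, grey), (20, 21, gold), (26, 13, black), (30, 31, white), (31, 10, green), (31, 10, white)}

Order ⋈ Catalog (natural join on pid): {(31, 11, white, Ola, BOS, 10), (31, 36, green, Uma, BOS, 10), (31, 6, gold, Pat, BOS, 10)}
Selection color ≠ gold: {(31, 11, white, Ola, BOS, 10), (31, 36, green, Uma, BOS, 10)}
Keep only column(s) sname, color, pid, qty: {(Ola, white, 31, 10), (Uma, green, 31, 10)}
Union: {(Ola, white, 31, 10), (Uma, green, 31, 10)} with {(Dee, grey, 16, 29), (Lee, gold, 20, 21), (Mo, black, 26, 13), (Mo, white, 30, 31)} → {(Dee, grey, 16, 29), (Lee, gold, 20, 21), (Mo, black, 26, 13), (Mo, white, 30, 31), (Ola, white, 31, 10), (Uma, green, 31, 10)}
Keep only column(s) pid, qty, color: {(16, 29, grey), (20, 21, gold), (26, 13, black), (30, 31, white), (31, 10, green), (31, 10, white)}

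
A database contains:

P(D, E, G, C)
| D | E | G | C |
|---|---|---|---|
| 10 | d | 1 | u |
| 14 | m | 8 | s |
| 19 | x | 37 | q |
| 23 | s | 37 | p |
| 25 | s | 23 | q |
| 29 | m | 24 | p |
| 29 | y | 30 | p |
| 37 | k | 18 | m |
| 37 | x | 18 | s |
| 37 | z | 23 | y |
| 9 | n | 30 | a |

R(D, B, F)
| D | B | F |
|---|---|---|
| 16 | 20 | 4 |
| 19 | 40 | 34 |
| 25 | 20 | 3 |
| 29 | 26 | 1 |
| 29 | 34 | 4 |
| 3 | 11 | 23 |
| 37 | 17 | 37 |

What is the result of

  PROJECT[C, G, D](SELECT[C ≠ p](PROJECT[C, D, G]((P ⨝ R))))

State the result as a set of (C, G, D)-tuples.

P ⋈ R (natural join on D): {(19, x, 37, q, 40, 34), (25, s, 23, q, 20, 3), (29, m, 24, p, 26, 1), (29, m, 24, p, 34, 4), (29, y, 30, p, 26, 1), (29, y, 30, p, 34, 4), (37, k, 18, m, 17, 37), (37, x, 18, s, 17, 37), (37, z, 23, y, 17, 37)}
Keep only column(s) C, D, G (2 duplicate(s) eliminated): {(m, 37, 18), (p, 29, 24), (p, 29, 30), (q, 19, 37), (q, 25, 23), (s, 37, 18), (y, 37, 23)}
Filtering on C ≠ p leaves {(m, 37, 18), (q, 19, 37), (q, 25, 23), (s, 37, 18), (y, 37, 23)}.
Keep only column(s) C, G, D: {(m, 18, 37), (q, 23, 25), (q, 37, 19), (s, 18, 37), (y, 23, 37)}

{(m, 18, 37), (q, 23, 25), (q, 37, 19), (s, 18, 37), (y, 23, 37)}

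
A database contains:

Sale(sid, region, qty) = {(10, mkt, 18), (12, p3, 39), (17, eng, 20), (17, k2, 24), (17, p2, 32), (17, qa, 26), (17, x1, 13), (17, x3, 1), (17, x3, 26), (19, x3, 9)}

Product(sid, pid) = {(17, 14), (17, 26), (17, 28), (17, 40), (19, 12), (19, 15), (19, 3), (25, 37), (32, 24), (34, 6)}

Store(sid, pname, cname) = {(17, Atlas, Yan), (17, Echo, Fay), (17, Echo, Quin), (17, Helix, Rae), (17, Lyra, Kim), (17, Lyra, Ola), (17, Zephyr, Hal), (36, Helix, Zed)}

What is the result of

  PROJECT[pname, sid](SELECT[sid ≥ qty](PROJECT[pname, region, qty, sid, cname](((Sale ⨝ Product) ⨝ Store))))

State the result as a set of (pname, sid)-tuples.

{(Atlas, 17), (Echo, 17), (Helix, 17), (Lyra, 17), (Zephyr, 17)}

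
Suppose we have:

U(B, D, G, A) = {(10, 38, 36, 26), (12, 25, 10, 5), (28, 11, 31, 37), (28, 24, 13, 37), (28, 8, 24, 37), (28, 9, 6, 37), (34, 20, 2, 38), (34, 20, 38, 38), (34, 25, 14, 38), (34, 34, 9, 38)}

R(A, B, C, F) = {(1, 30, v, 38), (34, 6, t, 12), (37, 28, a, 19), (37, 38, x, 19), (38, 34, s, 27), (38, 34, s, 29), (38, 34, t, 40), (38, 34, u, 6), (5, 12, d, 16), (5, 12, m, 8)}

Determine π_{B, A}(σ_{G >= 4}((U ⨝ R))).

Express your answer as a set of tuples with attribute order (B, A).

{(12, 5), (28, 37), (34, 38)}

Natural join on B, A: {(12, 25, 10, 5, d, 16), (12, 25, 10, 5, m, 8), (28, 11, 31, 37, a, 19), (28, 24, 13, 37, a, 19), (28, 8, 24, 37, a, 19), (28, 9, 6, 37, a, 19), (34, 20, 2, 38, s, 27), (34, 20, 2, 38, s, 29), (34, 20, 2, 38, t, 40), (34, 20, 2, 38, u, 6), (34, 20, 38, 38, s, 27), (34, 20, 38, 38, s, 29), (34, 20, 38, 38, t, 40), (34, 20, 38, 38, u, 6), (34, 25, 14, 38, s, 27), (34, 25, 14, 38, s, 29), (34, 25, 14, 38, t, 40), (34, 25, 14, 38, u, 6), (34, 34, 9, 38, s, 27), (34, 34, 9, 38, s, 29), (34, 34, 9, 38, t, 40), (34, 34, 9, 38, u, 6)}
σ[G >= 4]: keep tuples satisfying G >= 4 → {(12, 25, 10, 5, d, 16), (12, 25, 10, 5, m, 8), (28, 11, 31, 37, a, 19), (28, 24, 13, 37, a, 19), (28, 8, 24, 37, a, 19), (28, 9, 6, 37, a, 19), (34, 20, 38, 38, s, 27), (34, 20, 38, 38, s, 29), (34, 20, 38, 38, t, 40), (34, 20, 38, 38, u, 6), (34, 25, 14, 38, s, 27), (34, 25, 14, 38, s, 29), (34, 25, 14, 38, t, 40), (34, 25, 14, 38, u, 6), (34, 34, 9, 38, s, 27), (34, 34, 9, 38, s, 29), (34, 34, 9, 38, t, 40), (34, 34, 9, 38, u, 6)}
Projecting to B, A (15 duplicate(s) eliminated): {(12, 5), (28, 37), (34, 38)}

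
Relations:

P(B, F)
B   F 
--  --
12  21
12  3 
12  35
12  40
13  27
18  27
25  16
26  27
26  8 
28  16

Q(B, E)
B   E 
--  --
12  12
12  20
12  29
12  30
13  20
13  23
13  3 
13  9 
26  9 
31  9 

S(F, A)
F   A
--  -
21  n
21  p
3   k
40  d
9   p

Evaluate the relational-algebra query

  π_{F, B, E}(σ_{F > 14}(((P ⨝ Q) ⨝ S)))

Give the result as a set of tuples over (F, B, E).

{(21, 12, 12), (21, 12, 20), (21, 12, 29), (21, 12, 30), (40, 12, 12), (40, 12, 20), (40, 12, 29), (40, 12, 30)}

P ⋈ Q (natural join on B): {(12, 21, 12), (12, 21, 20), (12, 21, 29), (12, 21, 30), (12, 3, 12), (12, 3, 20), (12, 3, 29), (12, 3, 30), (12, 35, 12), (12, 35, 20), (12, 35, 29), (12, 35, 30), (12, 40, 12), (12, 40, 20), (12, 40, 29), (12, 40, 30), (13, 27, 20), (13, 27, 23), (13, 27, 3), (13, 27, 9), (26, 27, 9), (26, 8, 9)}
(P ⨝ Q) ⋈ S (natural join on F): {(12, 21, 12, n), (12, 21, 12, p), (12, 21, 20, n), (12, 21, 20, p), (12, 21, 29, n), (12, 21, 29, p), (12, 21, 30, n), (12, 21, 30, p), (12, 3, 12, k), (12, 3, 20, k), (12, 3, 29, k), (12, 3, 30, k), (12, 40, 12, d), (12, 40, 20, d), (12, 40, 29, d), (12, 40, 30, d)}
Filtering on F > 14 leaves {(12, 21, 12, n), (12, 21, 12, p), (12, 21, 20, n), (12, 21, 20, p), (12, 21, 29, n), (12, 21, 29, p), (12, 21, 30, n), (12, 21, 30, p), (12, 40, 12, d), (12, 40, 20, d), (12, 40, 29, d), (12, 40, 30, d)}.
π_{F, B, E} gives {(21, 12, 12), (21, 12, 20), (21, 12, 29), (21, 12, 30), (40, 12, 12), (40, 12, 20), (40, 12, 29), (40, 12, 30)} (4 duplicate(s) eliminated).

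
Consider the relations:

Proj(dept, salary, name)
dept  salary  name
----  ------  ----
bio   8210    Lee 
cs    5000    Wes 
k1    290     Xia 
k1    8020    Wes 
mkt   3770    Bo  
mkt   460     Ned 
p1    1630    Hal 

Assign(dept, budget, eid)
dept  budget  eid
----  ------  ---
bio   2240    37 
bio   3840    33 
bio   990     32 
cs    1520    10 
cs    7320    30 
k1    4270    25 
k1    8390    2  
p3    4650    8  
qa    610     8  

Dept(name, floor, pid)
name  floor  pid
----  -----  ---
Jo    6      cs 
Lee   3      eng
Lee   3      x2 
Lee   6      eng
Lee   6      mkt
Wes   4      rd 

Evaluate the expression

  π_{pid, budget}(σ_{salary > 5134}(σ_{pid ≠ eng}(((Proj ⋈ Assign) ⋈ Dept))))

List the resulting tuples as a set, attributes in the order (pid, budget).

{(mkt, 2240), (mkt, 3840), (mkt, 990), (rd, 4270), (rd, 8390), (x2, 2240), (x2, 3840), (x2, 990)}

Natural join on dept: {(bio, 8210, Lee, 2240, 37), (bio, 8210, Lee, 3840, 33), (bio, 8210, Lee, 990, 32), (cs, 5000, Wes, 1520, 10), (cs, 5000, Wes, 7320, 30), (k1, 290, Xia, 4270, 25), (k1, 290, Xia, 8390, 2), (k1, 8020, Wes, 4270, 25), (k1, 8020, Wes, 8390, 2)}
Natural join on name: {(bio, 8210, Lee, 2240, 37, 3, eng), (bio, 8210, Lee, 2240, 37, 3, x2), (bio, 8210, Lee, 2240, 37, 6, eng), (bio, 8210, Lee, 2240, 37, 6, mkt), (bio, 8210, Lee, 3840, 33, 3, eng), (bio, 8210, Lee, 3840, 33, 3, x2), (bio, 8210, Lee, 3840, 33, 6, eng), (bio, 8210, Lee, 3840, 33, 6, mkt), (bio, 8210, Lee, 990, 32, 3, eng), (bio, 8210, Lee, 990, 32, 3, x2), (bio, 8210, Lee, 990, 32, 6, eng), (bio, 8210, Lee, 990, 32, 6, mkt), (cs, 5000, Wes, 1520, 10, 4, rd), (cs, 5000, Wes, 7320, 30, 4, rd), (k1, 8020, Wes, 4270, 25, 4, rd), (k1, 8020, Wes, 8390, 2, 4, rd)}
σ[pid ≠ eng]: keep tuples satisfying pid ≠ eng → {(bio, 8210, Lee, 2240, 37, 3, x2), (bio, 8210, Lee, 2240, 37, 6, mkt), (bio, 8210, Lee, 3840, 33, 3, x2), (bio, 8210, Lee, 3840, 33, 6, mkt), (bio, 8210, Lee, 990, 32, 3, x2), (bio, 8210, Lee, 990, 32, 6, mkt), (cs, 5000, Wes, 1520, 10, 4, rd), (cs, 5000, Wes, 7320, 30, 4, rd), (k1, 8020, Wes, 4270, 25, 4, rd), (k1, 8020, Wes, 8390, 2, 4, rd)}
σ[salary > 5134]: keep tuples satisfying salary > 5134 → {(bio, 8210, Lee, 2240, 37, 3, x2), (bio, 8210, Lee, 2240, 37, 6, mkt), (bio, 8210, Lee, 3840, 33, 3, x2), (bio, 8210, Lee, 3840, 33, 6, mkt), (bio, 8210, Lee, 990, 32, 3, x2), (bio, 8210, Lee, 990, 32, 6, mkt), (k1, 8020, Wes, 4270, 25, 4, rd), (k1, 8020, Wes, 8390, 2, 4, rd)}
π_{pid, budget} gives {(mkt, 2240), (mkt, 3840), (mkt, 990), (rd, 4270), (rd, 8390), (x2, 2240), (x2, 3840), (x2, 990)}.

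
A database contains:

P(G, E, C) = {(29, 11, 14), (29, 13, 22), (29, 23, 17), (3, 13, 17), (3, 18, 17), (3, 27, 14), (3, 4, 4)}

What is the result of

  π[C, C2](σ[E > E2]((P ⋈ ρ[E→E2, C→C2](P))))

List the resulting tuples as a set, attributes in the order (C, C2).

ρ[E→E2, C→C2]: schema becomes (G, E2, C2); tuples unchanged.
P ⋈ ρ[E→E2, C→C2](P) (natural join on G): {(29, 11, 14, 11, 14), (29, 11, 14, 13, 22), (29, 11, 14, 23, 17), (29, 13, 22, 11, 14), (29, 13, 22, 13, 22), (29, 13, 22, 23, 17), (29, 23, 17, 11, 14), (29, 23, 17, 13, 22), (29, 23, 17, 23, 17), (3, 13, 17, 13, 17), (3, 13, 17, 18, 17), (3, 13, 17, 27, 14), (3, 13, 17, 4, 4), (3, 18, 17, 13, 17), (3, 18, 17, 18, 17), (3, 18, 17, 27, 14), (3, 18, 17, 4, 4), (3, 27, 14, 13, 17), (3, 27, 14, 18, 17), (3, 27, 14, 27, 14), (3, 27, 14, 4, 4), (3, 4, 4, 13, 17), (3, 4, 4, 18, 17), (3, 4, 4, 27, 14), (3, 4, 4, 4, 4)}
Filtering on E > E2 leaves {(29, 13, 22, 11, 14), (29, 23, 17, 11, 14), (29, 23, 17, 13, 22), (3, 13, 17, 4, 4), (3, 18, 17, 13, 17), (3, 18, 17, 4, 4), (3, 27, 14, 13, 17), (3, 27, 14, 18, 17), (3, 27, 14, 4, 4)}.
Projecting to C, C2 (2 duplicate(s) eliminated): {(14, 17), (14, 4), (17, 14), (17, 17), (17, 22), (17, 4), (22, 14)}

{(14, 17), (14, 4), (17, 14), (17, 17), (17, 22), (17, 4), (22, 14)}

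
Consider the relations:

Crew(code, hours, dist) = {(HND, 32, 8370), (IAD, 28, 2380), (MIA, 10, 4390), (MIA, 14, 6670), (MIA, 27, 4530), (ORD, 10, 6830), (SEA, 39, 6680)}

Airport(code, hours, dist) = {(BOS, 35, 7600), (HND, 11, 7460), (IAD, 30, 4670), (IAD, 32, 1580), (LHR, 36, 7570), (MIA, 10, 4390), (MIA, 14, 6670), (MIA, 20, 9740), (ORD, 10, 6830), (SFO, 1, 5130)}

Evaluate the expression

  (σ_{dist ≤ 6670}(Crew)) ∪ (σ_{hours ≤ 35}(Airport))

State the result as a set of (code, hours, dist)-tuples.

{(BOS, 35, 7600), (HND, 11, 7460), (IAD, 28, 2380), (IAD, 30, 4670), (IAD, 32, 1580), (MIA, 10, 4390), (MIA, 14, 6670), (MIA, 20, 9740), (MIA, 27, 4530), (ORD, 10, 6830), (SFO, 1, 5130)}

Selection dist ≤ 6670: {(IAD, 28, 2380), (MIA, 10, 4390), (MIA, 14, 6670), (MIA, 27, 4530)}
Selection hours ≤ 35: {(BOS, 35, 7600), (HND, 11, 7460), (IAD, 30, 4670), (IAD, 32, 1580), (MIA, 10, 4390), (MIA, 14, 6670), (MIA, 20, 9740), (ORD, 10, 6830), (SFO, 1, 5130)}
Set union of the two operands is {(BOS, 35, 7600), (HND, 11, 7460), (IAD, 28, 2380), (IAD, 30, 4670), (IAD, 32, 1580), (MIA, 10, 4390), (MIA, 14, 6670), (MIA, 20, 9740), (MIA, 27, 4530), (ORD, 10, 6830), (SFO, 1, 5130)}.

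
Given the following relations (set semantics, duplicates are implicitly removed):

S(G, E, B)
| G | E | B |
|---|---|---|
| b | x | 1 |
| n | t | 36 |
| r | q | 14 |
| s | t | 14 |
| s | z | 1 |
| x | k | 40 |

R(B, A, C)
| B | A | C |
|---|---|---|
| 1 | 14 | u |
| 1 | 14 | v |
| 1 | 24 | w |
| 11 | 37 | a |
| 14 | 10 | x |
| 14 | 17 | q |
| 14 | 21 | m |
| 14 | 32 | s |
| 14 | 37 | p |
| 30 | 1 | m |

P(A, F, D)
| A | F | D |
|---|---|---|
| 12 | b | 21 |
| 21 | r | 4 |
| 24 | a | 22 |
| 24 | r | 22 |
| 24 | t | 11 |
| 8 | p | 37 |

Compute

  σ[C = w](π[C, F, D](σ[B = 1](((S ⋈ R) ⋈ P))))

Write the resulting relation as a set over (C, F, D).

{(w, a, 22), (w, r, 22), (w, t, 11)}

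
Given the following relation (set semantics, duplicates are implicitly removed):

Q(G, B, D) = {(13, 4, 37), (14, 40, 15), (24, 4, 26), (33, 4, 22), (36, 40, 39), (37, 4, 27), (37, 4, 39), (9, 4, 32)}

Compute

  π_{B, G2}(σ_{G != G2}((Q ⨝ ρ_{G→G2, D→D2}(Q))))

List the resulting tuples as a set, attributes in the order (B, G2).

{(4, 13), (4, 24), (4, 33), (4, 37), (4, 9), (40, 14), (40, 36)}

ρ[G→G2, D→D2]: schema becomes (G2, B, D2); tuples unchanged.
Q ⋈ ρ_{G→G2, D→D2}(Q) (natural join on B): {(13, 4, 37, 13, 37), (13, 4, 37, 24, 26), (13, 4, 37, 33, 22), (13, 4, 37, 37, 27), (13, 4, 37, 37, 39), (13, 4, 37, 9, 32), (14, 40, 15, 14, 15), (14, 40, 15, 36, 39), (24, 4, 26, 13, 37), (24, 4, 26, 24, 26), (24, 4, 26, 33, 22), (24, 4, 26, 37, 27), (24, 4, 26, 37, 39), (24, 4, 26, 9, 32), (33, 4, 22, 13, 37), (33, 4, 22, 24, 26), (33, 4, 22, 33, 22), (33, 4, 22, 37, 27), (33, 4, 22, 37, 39), (33, 4, 22, 9, 32), (36, 40, 39, 14, 15), (36, 40, 39, 36, 39), (37, 4, 27, 13, 37), (37, 4, 27, 24, 26), (37, 4, 27, 33, 22), (37, 4, 27, 37, 27), (37, 4, 27, 37, 39), (37, 4, 27, 9, 32), (37, 4, 39, 13, 37), (37, 4, 39, 24, 26), (37, 4, 39, 33, 22), (37, 4, 39, 37, 27), (37, 4, 39, 37, 39), (37, 4, 39, 9, 32), (9, 4, 32, 13, 37), (9, 4, 32, 24, 26), (9, 4, 32, 33, 22), (9, 4, 32, 37, 27), (9, 4, 32, 37, 39), (9, 4, 32, 9, 32)}
Apply σ_{G != G2}; surviving tuples: {(13, 4, 37, 24, 26), (13, 4, 37, 33, 22), (13, 4, 37, 37, 27), (13, 4, 37, 37, 39), (13, 4, 37, 9, 32), (14, 40, 15, 36, 39), (24, 4, 26, 13, 37), (24, 4, 26, 33, 22), (24, 4, 26, 37, 27), (24, 4, 26, 37, 39), (24, 4, 26, 9, 32), (33, 4, 22, 13, 37), (33, 4, 22, 24, 26), (33, 4, 22, 37, 27), (33, 4, 22, 37, 39), (33, 4, 22, 9, 32), (36, 40, 39, 14, 15), (37, 4, 27, 13, 37), (37, 4, 27, 24, 26), (37, 4, 27, 33, 22), (37, 4, 27, 9, 32), (37, 4, 39, 13, 37), (37, 4, 39, 24, 26), (37, 4, 39, 33, 22), (37, 4, 39, 9, 32), (9, 4, 32, 13, 37), (9, 4, 32, 24, 26), (9, 4, 32, 33, 22), (9, 4, 32, 37, 27), (9, 4, 32, 37, 39)}
Keep only column(s) B, G2 (23 duplicate(s) eliminated): {(4, 13), (4, 24), (4, 33), (4, 37), (4, 9), (40, 14), (40, 36)}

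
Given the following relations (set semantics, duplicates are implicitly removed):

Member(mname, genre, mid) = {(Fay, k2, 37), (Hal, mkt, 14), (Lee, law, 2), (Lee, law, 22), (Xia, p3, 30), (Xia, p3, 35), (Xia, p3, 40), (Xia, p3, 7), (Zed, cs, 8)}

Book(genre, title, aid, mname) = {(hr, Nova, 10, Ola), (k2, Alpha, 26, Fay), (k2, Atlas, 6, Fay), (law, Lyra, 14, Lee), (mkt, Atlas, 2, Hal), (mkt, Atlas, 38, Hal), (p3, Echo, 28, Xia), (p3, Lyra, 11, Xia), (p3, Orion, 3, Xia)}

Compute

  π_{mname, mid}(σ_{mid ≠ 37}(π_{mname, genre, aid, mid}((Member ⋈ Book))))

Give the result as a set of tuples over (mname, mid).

Member ⋈ Book (natural join on mname, genre): {(Fay, k2, 37, Alpha, 26), (Fay, k2, 37, Atlas, 6), (Hal, mkt, 14, Atlas, 2), (Hal, mkt, 14, Atlas, 38), (Lee, law, 2, Lyra, 14), (Lee, law, 22, Lyra, 14), (Xia, p3, 30, Echo, 28), (Xia, p3, 30, Lyra, 11), (Xia, p3, 30, Orion, 3), (Xia, p3, 35, Echo, 28), (Xia, p3, 35, Lyra, 11), (Xia, p3, 35, Orion, 3), (Xia, p3, 40, Echo, 28), (Xia, p3, 40, Lyra, 11), (Xia, p3, 40, Orion, 3), (Xia, p3, 7, Echo, 28), (Xia, p3, 7, Lyra, 11), (Xia, p3, 7, Orion, 3)}
Keep only column(s) mname, genre, aid, mid: {(Fay, k2, 26, 37), (Fay, k2, 6, 37), (Hal, mkt, 2, 14), (Hal, mkt, 38, 14), (Lee, law, 14, 2), (Lee, law, 14, 22), (Xia, p3, 11, 30), (Xia, p3, 11, 35), (Xia, p3, 11, 40), (Xia, p3, 11, 7), (Xia, p3, 28, 30), (Xia, p3, 28, 35), (Xia, p3, 28, 40), (Xia, p3, 28, 7), (Xia, p3, 3, 30), (Xia, p3, 3, 35), (Xia, p3, 3, 40), (Xia, p3, 3, 7)}
Selection mid ≠ 37: {(Hal, mkt, 2, 14), (Hal, mkt, 38, 14), (Lee, law, 14, 2), (Lee, law, 14, 22), (Xia, p3, 11, 30), (Xia, p3, 11, 35), (Xia, p3, 11, 40), (Xia, p3, 11, 7), (Xia, p3, 28, 30), (Xia, p3, 28, 35), (Xia, p3, 28, 40), (Xia, p3, 28, 7), (Xia, p3, 3, 30), (Xia, p3, 3, 35), (Xia, p3, 3, 40), (Xia, p3, 3, 7)}
Keep only column(s) mname, mid (9 duplicate(s) eliminated): {(Hal, 14), (Lee, 2), (Lee, 22), (Xia, 30), (Xia, 35), (Xia, 40), (Xia, 7)}

{(Hal, 14), (Lee, 2), (Lee, 22), (Xia, 30), (Xia, 35), (Xia, 40), (Xia, 7)}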